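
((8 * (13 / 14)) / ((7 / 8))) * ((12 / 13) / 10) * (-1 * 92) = -17664 / 245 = -72.10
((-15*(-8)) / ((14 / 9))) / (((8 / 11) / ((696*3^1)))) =1550340 / 7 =221477.14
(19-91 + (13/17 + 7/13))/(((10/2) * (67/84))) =-1312416/74035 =-17.73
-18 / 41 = -0.44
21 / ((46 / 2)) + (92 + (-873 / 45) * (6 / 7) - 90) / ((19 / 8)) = -80243 / 15295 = -5.25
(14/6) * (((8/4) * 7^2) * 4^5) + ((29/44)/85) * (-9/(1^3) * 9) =2627208313/11220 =234154.04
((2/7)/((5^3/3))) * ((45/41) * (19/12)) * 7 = 171/2050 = 0.08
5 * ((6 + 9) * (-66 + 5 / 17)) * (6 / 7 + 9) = -5780475 / 119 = -48575.42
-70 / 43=-1.63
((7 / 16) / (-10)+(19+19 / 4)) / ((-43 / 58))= -31.98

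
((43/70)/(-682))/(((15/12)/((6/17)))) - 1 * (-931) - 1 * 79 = 864332442/1014475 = 852.00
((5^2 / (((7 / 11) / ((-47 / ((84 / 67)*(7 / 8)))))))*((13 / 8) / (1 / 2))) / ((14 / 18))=-33773025 / 4802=-7033.12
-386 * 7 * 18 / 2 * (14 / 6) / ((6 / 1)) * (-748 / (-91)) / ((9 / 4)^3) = -64675072 / 9477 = -6824.42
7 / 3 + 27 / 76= 613 / 228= 2.69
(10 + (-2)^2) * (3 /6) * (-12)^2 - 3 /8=8061 /8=1007.62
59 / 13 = 4.54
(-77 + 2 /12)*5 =-2305 /6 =-384.17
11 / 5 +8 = 51 / 5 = 10.20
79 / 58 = 1.36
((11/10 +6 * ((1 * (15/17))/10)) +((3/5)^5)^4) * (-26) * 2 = -137370330852566734/1621246337890625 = -84.73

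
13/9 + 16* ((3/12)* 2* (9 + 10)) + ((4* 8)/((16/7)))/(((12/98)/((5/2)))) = 7907/18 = 439.28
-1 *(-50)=50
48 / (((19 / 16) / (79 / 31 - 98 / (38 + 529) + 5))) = 298.13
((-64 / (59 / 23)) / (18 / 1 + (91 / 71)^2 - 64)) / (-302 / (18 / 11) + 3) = -3710176 / 1197603535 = -0.00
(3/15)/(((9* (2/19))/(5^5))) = 11875/18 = 659.72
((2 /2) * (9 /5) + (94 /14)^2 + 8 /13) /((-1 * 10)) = -4.75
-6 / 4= -3 / 2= -1.50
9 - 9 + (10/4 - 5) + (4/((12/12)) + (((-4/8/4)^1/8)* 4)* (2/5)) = 59/40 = 1.48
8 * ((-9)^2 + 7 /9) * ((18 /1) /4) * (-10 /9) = -29440 /9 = -3271.11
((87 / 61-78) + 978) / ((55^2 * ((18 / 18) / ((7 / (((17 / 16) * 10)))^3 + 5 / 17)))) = 19588623867 / 113321415625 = 0.17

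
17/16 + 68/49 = 1921/784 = 2.45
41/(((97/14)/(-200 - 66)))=-152684/97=-1574.06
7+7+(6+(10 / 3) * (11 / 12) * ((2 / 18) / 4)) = 13015 / 648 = 20.08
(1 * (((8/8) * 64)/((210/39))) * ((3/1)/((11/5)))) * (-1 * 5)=-6240/77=-81.04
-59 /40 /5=-0.30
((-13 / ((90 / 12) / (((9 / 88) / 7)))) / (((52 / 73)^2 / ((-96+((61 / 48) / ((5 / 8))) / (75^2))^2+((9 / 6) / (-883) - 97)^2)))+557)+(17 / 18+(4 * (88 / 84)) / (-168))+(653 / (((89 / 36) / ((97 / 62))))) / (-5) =-10400157390311369766247888969 / 22892410032060318750000000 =-454.31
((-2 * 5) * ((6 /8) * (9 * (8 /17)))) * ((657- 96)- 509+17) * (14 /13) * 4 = -2086560 /221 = -9441.45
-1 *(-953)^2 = -908209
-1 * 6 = -6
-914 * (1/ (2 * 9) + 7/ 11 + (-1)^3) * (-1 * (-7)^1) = 195139/ 99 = 1971.10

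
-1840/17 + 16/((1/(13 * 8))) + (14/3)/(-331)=26262626/16881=1555.75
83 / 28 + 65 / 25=779 / 140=5.56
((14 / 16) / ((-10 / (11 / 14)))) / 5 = -11 / 800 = -0.01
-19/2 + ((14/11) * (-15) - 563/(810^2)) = -206349643/7217100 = -28.59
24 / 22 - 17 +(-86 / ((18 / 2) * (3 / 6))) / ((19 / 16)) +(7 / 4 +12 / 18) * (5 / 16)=-31.25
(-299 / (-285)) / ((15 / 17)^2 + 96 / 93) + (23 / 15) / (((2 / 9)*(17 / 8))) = 300758833 / 78600435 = 3.83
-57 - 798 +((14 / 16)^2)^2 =-3499679 / 4096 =-854.41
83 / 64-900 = -57517 / 64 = -898.70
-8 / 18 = -4 / 9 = -0.44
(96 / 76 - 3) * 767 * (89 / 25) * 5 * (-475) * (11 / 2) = 123897345 / 2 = 61948672.50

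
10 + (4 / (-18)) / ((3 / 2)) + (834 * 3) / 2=1260.85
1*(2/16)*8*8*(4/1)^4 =2048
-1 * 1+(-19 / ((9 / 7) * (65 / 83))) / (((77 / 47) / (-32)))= 2365373 / 6435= 367.58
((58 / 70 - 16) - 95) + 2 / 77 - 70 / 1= -9908 / 55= -180.15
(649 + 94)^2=552049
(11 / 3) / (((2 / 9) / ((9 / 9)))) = 33 / 2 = 16.50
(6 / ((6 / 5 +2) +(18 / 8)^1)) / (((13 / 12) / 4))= 5760 / 1417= 4.06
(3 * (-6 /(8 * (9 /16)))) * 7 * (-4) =112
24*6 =144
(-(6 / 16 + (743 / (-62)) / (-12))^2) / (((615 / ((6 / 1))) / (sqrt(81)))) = -261121 / 1576040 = -0.17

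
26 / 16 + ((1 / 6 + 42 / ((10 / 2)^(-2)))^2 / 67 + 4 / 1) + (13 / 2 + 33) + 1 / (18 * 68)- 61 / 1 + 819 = 176968897 / 10251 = 17263.57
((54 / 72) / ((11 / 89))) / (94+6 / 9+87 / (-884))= 177021 / 2758745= 0.06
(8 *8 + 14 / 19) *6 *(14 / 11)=103320 / 209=494.35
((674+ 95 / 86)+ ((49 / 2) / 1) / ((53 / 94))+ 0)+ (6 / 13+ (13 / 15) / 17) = 10864982317 / 15109770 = 719.07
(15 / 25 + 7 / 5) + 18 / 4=13 / 2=6.50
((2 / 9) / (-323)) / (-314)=1 / 456399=0.00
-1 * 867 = -867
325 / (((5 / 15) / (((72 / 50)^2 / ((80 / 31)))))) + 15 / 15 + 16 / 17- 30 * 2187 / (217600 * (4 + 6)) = 785.34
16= 16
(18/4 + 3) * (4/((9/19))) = 190/3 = 63.33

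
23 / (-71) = -23 / 71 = -0.32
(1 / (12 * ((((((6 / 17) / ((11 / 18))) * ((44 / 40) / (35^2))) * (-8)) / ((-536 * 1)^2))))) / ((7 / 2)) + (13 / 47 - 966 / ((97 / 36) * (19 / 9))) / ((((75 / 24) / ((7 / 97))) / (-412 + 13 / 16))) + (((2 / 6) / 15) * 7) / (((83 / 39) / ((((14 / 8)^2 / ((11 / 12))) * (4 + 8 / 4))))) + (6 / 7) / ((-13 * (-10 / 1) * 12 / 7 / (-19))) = -1330518716670984855199 / 807781822719300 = -1647126.34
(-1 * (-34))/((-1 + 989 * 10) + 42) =34/9931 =0.00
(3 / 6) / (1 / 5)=5 / 2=2.50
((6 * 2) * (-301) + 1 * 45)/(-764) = 3567/764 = 4.67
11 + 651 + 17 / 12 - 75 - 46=6509 / 12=542.42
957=957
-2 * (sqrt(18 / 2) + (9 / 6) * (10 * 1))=-36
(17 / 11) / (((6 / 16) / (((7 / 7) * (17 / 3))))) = 2312 / 99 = 23.35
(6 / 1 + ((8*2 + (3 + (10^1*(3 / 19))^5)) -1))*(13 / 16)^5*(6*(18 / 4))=104918683469067 / 324547248128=323.28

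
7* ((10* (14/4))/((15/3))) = 49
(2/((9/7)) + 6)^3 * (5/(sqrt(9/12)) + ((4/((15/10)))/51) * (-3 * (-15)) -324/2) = -50198144/729 + 3144320 * sqrt(3)/2187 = -66368.68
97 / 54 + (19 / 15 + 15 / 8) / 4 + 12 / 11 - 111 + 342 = 234.67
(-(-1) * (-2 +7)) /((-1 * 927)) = -5 /927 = -0.01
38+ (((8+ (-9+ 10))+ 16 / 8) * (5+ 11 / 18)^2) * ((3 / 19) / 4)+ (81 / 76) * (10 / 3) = 453275 / 8208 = 55.22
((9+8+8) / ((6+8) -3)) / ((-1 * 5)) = -5 / 11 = -0.45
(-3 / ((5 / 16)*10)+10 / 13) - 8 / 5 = -582 / 325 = -1.79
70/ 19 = 3.68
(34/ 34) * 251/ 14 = 251/ 14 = 17.93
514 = 514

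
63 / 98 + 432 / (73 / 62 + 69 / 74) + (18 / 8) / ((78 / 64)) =22819497 / 110110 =207.24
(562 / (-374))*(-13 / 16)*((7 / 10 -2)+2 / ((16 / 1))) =-171691 / 119680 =-1.43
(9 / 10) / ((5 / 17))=153 / 50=3.06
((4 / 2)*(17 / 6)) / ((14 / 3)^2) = 51 / 196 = 0.26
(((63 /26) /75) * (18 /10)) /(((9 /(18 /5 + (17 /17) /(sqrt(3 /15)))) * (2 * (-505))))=-189 /8206250-21 * sqrt(5) /3282500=-0.00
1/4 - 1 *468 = -1871/4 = -467.75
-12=-12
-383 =-383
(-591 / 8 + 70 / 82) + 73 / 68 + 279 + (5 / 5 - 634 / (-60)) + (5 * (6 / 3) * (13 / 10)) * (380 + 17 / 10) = 86663065 / 16728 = 5180.72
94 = 94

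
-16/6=-8/3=-2.67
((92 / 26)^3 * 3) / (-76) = -73002 / 41743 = -1.75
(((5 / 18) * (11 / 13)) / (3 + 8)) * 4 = 10 / 117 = 0.09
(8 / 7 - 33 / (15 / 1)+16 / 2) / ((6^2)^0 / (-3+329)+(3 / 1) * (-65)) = -79218 / 2224915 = -0.04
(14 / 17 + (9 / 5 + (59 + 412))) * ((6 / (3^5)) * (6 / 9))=161032 / 20655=7.80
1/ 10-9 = -89/ 10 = -8.90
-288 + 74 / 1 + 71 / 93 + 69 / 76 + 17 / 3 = -1460687 / 7068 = -206.66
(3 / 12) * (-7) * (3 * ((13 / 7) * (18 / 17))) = -351 / 34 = -10.32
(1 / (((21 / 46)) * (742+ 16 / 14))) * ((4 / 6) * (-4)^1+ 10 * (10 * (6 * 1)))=41216 / 23409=1.76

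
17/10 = 1.70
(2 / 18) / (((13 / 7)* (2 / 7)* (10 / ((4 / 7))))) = 7 / 585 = 0.01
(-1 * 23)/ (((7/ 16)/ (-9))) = 3312/ 7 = 473.14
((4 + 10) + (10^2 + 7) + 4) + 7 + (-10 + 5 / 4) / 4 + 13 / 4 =133.06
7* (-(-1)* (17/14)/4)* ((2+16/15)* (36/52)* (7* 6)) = 24633/130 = 189.48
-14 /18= -7 /9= -0.78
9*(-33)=-297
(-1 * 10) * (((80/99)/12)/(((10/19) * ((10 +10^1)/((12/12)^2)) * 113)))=-19/33561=-0.00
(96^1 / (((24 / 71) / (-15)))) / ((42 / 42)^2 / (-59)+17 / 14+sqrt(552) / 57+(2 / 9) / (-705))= -50564072585709282600 / 12523355993839849+1482160682546964000 *sqrt(138) / 12523355993839849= -2647.26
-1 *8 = -8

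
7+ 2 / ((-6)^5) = 27215 / 3888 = 7.00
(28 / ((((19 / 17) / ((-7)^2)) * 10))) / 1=122.76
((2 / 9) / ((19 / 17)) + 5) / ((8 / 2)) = 889 / 684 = 1.30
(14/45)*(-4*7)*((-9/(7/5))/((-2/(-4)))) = 112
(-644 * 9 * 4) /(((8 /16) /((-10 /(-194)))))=-231840 /97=-2390.10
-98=-98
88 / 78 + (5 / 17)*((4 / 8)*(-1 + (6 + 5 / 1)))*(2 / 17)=14666 / 11271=1.30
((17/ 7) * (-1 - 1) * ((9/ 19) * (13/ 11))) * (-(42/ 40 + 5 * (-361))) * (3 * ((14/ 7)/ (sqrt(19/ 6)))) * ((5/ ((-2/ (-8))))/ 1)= -861133572 * sqrt(114)/ 27797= -330769.17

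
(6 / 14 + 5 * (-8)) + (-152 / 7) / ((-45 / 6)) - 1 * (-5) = -3326 / 105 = -31.68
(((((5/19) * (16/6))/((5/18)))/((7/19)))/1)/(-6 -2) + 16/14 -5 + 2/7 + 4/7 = -27/7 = -3.86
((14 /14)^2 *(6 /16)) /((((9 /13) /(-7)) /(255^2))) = -246553.12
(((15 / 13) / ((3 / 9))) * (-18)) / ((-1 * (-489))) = -270 / 2119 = -0.13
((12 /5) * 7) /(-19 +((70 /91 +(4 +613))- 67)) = 1092 /34565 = 0.03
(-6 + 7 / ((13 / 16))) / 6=17 / 39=0.44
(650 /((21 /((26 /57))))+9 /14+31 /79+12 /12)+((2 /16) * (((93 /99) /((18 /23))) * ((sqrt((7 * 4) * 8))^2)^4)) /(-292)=-589392946401799 /455604534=-1293650.31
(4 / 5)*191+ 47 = 999 / 5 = 199.80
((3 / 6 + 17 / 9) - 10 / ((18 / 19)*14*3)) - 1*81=-78.86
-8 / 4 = -2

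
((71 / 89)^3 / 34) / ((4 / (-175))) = -62634425 / 95875784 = -0.65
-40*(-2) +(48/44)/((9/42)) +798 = 9714/11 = 883.09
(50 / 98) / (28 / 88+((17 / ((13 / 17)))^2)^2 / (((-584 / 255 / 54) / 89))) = -0.00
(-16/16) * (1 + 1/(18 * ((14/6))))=-43/42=-1.02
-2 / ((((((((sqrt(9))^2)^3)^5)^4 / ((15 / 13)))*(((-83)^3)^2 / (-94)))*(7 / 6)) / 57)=35720 / 1980143884243652429267459144217604194940721393568071271129896830036377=0.00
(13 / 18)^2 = 169 / 324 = 0.52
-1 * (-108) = 108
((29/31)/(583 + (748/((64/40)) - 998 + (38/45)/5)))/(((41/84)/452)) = 495482400/30123971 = 16.45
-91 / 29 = -3.14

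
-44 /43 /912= -11 /9804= -0.00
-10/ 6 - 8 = -29/ 3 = -9.67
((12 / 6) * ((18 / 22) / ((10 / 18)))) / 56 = 81 / 1540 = 0.05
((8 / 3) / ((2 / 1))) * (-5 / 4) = -5 / 3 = -1.67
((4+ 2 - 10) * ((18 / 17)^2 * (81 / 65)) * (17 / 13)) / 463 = -104976 / 6650995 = -0.02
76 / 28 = 19 / 7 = 2.71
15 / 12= 5 / 4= 1.25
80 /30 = 8 /3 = 2.67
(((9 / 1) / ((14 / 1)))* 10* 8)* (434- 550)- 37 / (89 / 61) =-3732439 / 623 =-5991.07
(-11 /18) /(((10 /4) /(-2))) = 22 /45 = 0.49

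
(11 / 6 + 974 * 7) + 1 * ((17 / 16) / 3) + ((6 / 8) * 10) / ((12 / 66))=109783 / 16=6861.44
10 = 10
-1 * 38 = -38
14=14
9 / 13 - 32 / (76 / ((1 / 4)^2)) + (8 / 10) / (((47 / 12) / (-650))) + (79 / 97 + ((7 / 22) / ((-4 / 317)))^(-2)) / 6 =-2195117435079082 / 16634218605459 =-131.96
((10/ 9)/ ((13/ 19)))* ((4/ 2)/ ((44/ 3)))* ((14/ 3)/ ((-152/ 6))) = -35/ 858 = -0.04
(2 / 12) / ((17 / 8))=4 / 51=0.08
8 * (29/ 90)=116/ 45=2.58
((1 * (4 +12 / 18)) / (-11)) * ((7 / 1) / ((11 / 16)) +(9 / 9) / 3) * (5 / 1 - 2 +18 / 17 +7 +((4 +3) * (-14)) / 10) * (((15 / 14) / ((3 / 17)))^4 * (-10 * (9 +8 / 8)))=763058.87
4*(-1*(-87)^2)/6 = -5046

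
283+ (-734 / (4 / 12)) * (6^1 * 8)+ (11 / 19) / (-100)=-200284711 / 1900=-105413.01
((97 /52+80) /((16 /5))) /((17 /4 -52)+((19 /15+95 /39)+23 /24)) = -319275 /537752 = -0.59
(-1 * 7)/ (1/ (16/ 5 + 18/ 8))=-763/ 20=-38.15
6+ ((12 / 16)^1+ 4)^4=515.07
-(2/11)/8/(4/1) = -1/176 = -0.01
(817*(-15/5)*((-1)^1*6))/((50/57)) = 419121/25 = 16764.84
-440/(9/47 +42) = -20680/1983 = -10.43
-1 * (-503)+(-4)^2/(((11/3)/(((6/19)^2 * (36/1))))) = 2059621/3971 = 518.67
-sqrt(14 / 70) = -sqrt(5) / 5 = -0.45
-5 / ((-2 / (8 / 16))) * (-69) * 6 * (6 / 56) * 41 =-127305 / 56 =-2273.30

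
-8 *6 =-48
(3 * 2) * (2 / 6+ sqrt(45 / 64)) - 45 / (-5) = 9 * sqrt(5) / 4+ 11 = 16.03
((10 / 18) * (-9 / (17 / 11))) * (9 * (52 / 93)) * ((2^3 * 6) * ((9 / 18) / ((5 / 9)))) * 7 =-2594592 / 527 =-4923.32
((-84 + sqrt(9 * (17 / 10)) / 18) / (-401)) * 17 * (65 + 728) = 1132404 / 401 - 13481 * sqrt(170) / 24060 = 2816.64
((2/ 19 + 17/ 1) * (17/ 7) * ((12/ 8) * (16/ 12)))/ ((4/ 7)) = 5525/ 38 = 145.39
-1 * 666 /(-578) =333 /289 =1.15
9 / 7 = 1.29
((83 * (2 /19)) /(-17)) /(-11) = 166 /3553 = 0.05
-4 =-4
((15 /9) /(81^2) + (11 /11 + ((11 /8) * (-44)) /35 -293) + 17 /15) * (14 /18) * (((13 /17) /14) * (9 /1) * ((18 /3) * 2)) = -61656751 /45927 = -1342.49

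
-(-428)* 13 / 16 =1391 / 4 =347.75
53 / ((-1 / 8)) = -424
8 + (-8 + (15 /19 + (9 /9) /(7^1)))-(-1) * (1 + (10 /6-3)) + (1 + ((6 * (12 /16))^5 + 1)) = 23593735 /12768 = 1847.88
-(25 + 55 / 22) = -55 / 2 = -27.50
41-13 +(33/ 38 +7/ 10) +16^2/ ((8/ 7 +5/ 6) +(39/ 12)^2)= 20005837/ 400235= 49.99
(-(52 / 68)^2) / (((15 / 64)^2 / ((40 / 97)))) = -5537792 / 1261485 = -4.39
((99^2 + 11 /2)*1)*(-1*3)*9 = -529551 /2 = -264775.50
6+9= 15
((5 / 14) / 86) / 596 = 5 / 717584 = 0.00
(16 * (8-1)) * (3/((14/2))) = 48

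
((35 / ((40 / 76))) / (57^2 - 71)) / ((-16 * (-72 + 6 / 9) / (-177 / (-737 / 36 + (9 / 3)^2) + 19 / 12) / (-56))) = -27151 / 1554496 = -0.02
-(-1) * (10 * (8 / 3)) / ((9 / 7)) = 560 / 27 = 20.74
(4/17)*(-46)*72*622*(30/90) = -2746752/17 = -161573.65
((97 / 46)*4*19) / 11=3686 / 253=14.57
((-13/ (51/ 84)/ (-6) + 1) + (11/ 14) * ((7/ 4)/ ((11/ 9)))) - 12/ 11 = 20657/ 4488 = 4.60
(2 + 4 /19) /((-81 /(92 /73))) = -1288 /37449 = -0.03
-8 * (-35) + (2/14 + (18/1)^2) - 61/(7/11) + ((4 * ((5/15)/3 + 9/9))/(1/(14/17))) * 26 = 646294/1071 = 603.45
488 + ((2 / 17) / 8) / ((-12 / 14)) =199097 / 408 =487.98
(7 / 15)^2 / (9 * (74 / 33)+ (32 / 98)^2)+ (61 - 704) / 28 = -38743063379 / 1687889700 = -22.95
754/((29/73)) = 1898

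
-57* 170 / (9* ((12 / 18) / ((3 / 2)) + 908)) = -4845 / 4088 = -1.19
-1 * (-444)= 444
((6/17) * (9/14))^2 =729/14161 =0.05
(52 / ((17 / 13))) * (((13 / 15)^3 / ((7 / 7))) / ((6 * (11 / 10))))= 1485172 / 378675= 3.92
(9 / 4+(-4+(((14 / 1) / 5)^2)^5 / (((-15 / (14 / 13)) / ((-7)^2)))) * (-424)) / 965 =336547999748428931 / 7350585937500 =45785.19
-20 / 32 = -5 / 8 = -0.62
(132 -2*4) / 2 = 62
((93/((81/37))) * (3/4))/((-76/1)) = -0.42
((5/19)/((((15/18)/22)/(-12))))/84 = -0.99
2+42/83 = 208/83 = 2.51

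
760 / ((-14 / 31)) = -11780 / 7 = -1682.86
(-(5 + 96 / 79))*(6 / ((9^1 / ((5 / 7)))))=-4910 / 1659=-2.96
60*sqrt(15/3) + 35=35 + 60*sqrt(5)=169.16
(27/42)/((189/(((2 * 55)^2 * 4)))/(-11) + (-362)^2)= 2395800/488374777877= 0.00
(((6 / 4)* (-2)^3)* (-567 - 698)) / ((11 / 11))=15180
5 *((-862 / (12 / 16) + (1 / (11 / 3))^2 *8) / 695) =-416992 / 50457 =-8.26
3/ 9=1/ 3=0.33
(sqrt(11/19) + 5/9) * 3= 5/3 + 3 * sqrt(209)/19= 3.95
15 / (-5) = -3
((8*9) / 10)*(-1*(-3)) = 108 / 5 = 21.60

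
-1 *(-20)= 20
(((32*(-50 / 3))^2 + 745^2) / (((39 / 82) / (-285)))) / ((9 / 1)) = -58855202750 / 1053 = -55892880.10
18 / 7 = 2.57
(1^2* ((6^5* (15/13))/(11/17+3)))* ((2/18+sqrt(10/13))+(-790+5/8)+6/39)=-1939170.50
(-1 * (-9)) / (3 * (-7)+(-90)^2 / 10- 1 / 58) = 522 / 45761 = 0.01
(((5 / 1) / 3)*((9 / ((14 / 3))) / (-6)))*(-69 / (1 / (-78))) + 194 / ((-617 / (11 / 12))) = -37361542 / 12957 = -2883.50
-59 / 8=-7.38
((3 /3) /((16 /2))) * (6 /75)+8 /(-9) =-791 /900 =-0.88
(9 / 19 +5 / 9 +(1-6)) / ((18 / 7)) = -4753 / 3078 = -1.54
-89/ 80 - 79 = -6409/ 80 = -80.11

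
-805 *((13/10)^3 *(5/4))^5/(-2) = 8240928775268611877/131072000000000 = 62873.30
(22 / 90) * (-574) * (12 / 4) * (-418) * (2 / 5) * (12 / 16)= 1319626 / 25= 52785.04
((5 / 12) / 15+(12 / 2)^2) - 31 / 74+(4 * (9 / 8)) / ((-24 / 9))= 180733 / 5328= 33.92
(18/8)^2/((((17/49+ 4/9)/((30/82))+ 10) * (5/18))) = 964467/643672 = 1.50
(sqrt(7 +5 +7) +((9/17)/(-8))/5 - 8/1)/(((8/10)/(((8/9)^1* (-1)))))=5449/612 - 10* sqrt(19)/9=4.06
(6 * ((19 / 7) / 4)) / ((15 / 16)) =152 / 35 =4.34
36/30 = 6/5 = 1.20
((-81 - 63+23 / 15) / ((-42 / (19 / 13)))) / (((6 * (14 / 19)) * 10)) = 771457 / 6879600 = 0.11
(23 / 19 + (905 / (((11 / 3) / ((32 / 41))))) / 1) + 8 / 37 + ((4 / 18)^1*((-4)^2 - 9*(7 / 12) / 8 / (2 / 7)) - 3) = 17724471673 / 91311264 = 194.11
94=94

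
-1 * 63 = -63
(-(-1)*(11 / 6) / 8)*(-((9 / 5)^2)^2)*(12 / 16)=-72171 / 40000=-1.80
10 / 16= 5 / 8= 0.62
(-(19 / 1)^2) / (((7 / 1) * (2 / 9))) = -3249 / 14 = -232.07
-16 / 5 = -3.20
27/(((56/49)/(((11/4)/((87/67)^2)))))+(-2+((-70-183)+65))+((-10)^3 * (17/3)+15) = -468521923/80736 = -5803.14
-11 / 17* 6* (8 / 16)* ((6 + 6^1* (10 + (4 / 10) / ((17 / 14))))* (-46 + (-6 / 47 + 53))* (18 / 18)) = -3622806 / 3995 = -906.84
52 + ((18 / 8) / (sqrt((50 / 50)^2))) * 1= 217 / 4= 54.25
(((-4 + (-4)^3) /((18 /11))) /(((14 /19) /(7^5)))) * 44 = -375353132 /9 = -41705903.56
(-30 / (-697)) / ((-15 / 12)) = -24 / 697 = -0.03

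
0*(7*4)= 0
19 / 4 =4.75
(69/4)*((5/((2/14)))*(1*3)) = 7245/4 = 1811.25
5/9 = 0.56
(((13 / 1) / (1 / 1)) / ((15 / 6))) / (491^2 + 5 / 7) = 91 / 4218930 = 0.00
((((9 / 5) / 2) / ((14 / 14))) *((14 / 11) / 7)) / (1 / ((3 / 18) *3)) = 9 / 110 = 0.08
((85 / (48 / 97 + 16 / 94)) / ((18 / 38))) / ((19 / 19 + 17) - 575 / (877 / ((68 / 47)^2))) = 14263871841005 / 879013990512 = 16.23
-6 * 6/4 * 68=-612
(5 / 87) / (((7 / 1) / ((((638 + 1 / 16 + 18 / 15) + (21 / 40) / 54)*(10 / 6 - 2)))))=-1.75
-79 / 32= -2.47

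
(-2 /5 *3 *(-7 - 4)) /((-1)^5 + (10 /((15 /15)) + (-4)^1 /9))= 1.54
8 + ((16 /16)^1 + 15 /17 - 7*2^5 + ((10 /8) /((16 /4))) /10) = -116463 /544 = -214.09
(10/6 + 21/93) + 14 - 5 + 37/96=33563/2976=11.28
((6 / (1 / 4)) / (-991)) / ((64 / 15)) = -45 / 7928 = -0.01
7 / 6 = 1.17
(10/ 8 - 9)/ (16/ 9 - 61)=279/ 2132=0.13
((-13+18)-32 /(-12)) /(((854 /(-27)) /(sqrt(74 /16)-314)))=32499 /427-207 *sqrt(74) /3416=75.59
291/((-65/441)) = -128331/65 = -1974.32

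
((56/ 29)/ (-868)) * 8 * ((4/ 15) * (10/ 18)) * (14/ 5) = -896/ 121365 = -0.01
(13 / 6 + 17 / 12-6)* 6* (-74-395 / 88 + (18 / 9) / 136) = 3404513 / 2992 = 1137.87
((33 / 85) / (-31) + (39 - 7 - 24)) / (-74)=-21047 / 194990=-0.11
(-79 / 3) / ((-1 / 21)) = 553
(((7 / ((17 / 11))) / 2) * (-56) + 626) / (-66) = -4243 / 561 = -7.56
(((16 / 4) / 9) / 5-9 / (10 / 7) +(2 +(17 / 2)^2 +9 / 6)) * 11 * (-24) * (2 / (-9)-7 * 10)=174036368 / 135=1289158.28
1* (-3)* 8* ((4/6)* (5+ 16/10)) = -528/5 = -105.60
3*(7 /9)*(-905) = -6335 /3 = -2111.67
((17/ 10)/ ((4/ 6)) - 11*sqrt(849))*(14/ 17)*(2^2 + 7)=231/ 10 - 1694*sqrt(849)/ 17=-2880.38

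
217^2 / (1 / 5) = 235445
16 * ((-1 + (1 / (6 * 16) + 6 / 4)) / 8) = 49 / 48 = 1.02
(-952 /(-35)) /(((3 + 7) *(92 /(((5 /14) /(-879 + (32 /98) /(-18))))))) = -1071 /89158810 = -0.00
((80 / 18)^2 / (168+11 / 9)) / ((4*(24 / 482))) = 24100 / 41121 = 0.59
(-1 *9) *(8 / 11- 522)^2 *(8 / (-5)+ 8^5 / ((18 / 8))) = -21545054261728 / 605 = -35611659936.74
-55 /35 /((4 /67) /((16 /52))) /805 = -737 /73255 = -0.01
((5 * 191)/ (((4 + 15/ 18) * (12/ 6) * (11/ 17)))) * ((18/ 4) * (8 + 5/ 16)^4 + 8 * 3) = 137311679228985/ 41811968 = 3284028.13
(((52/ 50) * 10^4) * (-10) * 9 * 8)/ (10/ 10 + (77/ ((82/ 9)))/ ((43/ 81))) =-442560.02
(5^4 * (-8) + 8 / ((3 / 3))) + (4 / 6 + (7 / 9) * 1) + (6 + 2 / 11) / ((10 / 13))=-2466347 / 495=-4982.52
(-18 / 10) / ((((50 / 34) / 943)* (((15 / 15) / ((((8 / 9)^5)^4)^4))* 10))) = -14162162647731139593774921117204863363615197175406523758823734506460993814528 / 1517184031447167543349351146040988551567156257285607769500890551990481413555625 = -0.01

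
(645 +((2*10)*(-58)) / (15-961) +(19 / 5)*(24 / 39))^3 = 7928360114982626391561 / 29061865743625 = 272809742.67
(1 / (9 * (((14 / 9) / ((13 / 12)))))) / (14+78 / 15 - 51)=-65 / 26712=-0.00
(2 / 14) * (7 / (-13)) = -1 / 13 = -0.08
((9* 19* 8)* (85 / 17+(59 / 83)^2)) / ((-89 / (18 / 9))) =-103765536 / 613121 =-169.24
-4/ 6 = -2/ 3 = -0.67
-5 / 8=-0.62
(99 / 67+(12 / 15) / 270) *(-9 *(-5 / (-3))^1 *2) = -133918 / 3015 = -44.42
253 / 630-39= -24317 / 630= -38.60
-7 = -7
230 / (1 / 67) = 15410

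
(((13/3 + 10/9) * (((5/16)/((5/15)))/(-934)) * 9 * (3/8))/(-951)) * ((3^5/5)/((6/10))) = 59535/37897984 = 0.00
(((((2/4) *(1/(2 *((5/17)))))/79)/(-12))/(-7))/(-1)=-17/132720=-0.00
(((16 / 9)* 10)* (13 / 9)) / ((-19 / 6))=-8.11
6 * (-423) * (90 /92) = -57105 /23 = -2482.83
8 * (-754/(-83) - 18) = -5920/83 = -71.33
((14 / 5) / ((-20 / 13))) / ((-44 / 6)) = 273 / 1100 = 0.25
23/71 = 0.32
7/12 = 0.58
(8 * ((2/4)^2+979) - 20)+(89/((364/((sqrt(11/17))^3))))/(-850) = 7814 - 979 * sqrt(187)/89416600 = 7814.00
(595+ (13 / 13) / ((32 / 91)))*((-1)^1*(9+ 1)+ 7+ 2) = -19131 / 32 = -597.84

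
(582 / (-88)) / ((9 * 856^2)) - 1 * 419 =-40526162785 / 96721152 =-419.00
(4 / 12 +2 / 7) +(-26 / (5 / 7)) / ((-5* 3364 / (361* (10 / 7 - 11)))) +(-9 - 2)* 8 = -83764801 / 883050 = -94.86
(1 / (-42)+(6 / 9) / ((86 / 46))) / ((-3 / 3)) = -601 / 1806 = -0.33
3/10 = 0.30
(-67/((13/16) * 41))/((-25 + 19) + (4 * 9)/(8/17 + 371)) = 1128280/3311529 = 0.34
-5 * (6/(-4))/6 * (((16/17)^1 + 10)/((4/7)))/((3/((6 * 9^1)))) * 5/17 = 146475/1156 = 126.71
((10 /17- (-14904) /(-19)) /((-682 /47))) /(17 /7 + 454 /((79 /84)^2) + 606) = 259923801221 /5397490197341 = 0.05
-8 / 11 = -0.73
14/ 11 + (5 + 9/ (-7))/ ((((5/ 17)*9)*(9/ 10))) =17662/ 6237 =2.83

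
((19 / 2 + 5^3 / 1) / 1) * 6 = 807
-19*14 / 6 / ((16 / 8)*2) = -133 / 12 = -11.08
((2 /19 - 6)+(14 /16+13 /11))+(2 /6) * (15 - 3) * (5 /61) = -357997 /101992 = -3.51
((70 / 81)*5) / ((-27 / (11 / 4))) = -1925 / 4374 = -0.44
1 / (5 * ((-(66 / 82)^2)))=-1681 / 5445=-0.31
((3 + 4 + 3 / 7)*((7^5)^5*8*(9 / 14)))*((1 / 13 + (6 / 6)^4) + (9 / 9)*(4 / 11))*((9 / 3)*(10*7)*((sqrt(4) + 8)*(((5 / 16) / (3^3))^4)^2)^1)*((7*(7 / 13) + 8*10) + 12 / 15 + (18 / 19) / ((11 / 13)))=44864638321535041050080871384765625 / 10490074300623567716352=4276865638489.15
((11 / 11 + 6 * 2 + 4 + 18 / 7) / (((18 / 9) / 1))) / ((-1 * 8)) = -137 / 112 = -1.22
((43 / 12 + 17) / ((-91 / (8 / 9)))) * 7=-1.41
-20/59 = -0.34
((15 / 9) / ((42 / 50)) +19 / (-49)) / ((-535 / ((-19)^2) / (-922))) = 234320768 / 235935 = 993.16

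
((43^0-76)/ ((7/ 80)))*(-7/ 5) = 1200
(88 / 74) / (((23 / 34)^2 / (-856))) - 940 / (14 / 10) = -2895.90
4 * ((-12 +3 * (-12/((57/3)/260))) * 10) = -383520/19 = -20185.26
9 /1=9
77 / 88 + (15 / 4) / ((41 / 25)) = 1037 / 328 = 3.16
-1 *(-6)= 6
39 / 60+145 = 2913 / 20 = 145.65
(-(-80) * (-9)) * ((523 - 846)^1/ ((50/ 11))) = 255816/ 5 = 51163.20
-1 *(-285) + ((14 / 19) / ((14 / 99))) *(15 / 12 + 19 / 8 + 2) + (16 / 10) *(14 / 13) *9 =3258591 / 9880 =329.82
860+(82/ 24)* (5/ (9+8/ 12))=861.77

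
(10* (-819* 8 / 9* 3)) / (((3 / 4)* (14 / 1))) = -2080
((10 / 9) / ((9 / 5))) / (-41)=-50 / 3321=-0.02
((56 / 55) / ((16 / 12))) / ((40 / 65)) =273 / 220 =1.24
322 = 322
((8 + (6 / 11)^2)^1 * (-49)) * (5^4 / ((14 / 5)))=-10981250 / 121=-90754.13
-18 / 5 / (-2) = 9 / 5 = 1.80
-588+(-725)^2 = 525037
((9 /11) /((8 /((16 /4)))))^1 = 9 /22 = 0.41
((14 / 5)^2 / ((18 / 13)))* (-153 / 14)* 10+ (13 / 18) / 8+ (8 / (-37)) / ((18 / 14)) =-16486907 / 26640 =-618.88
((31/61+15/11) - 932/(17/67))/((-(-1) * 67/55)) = -209392860/69479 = -3013.76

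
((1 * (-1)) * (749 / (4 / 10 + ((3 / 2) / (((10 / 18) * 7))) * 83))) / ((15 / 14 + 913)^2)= -10276280 / 371578721221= -0.00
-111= -111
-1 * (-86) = 86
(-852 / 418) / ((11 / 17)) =-7242 / 2299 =-3.15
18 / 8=9 / 4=2.25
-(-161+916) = -755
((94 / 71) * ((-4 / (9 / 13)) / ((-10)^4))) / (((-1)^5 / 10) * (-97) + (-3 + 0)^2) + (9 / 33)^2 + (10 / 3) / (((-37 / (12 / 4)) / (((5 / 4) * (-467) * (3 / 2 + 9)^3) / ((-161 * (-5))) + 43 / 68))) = 226.78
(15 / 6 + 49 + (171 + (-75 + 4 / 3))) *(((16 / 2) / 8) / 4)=893 / 24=37.21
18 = 18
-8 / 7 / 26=-4 / 91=-0.04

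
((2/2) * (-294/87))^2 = 9604/841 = 11.42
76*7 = 532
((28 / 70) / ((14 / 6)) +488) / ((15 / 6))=34172 / 175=195.27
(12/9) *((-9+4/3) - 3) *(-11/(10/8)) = 5632/45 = 125.16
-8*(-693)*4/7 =3168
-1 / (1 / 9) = -9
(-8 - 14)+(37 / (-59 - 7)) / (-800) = -1161563 / 52800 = -22.00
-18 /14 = -9 /7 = -1.29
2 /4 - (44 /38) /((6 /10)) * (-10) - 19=91 /114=0.80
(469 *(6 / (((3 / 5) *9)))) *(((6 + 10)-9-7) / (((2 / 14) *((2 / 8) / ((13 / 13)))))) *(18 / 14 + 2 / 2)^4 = 0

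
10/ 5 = 2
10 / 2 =5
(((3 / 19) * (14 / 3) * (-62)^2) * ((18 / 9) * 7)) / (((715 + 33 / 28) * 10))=5.54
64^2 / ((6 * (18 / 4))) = 4096 / 27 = 151.70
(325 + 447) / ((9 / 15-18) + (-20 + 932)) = 3860 / 4473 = 0.86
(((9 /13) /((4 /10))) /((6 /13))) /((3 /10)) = 25 /2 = 12.50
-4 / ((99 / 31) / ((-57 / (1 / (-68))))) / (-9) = 160208 / 297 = 539.42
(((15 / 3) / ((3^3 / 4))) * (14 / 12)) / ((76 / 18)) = 35 / 171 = 0.20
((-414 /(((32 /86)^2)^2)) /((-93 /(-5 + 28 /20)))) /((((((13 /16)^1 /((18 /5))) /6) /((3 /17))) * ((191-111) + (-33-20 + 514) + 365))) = -57323036367 /13241612800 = -4.33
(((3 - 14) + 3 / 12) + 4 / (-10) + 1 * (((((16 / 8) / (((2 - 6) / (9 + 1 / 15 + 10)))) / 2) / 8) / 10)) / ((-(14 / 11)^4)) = 393886823 / 92198400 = 4.27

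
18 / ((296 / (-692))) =-1557 / 37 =-42.08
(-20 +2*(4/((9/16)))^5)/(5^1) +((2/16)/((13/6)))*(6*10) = 27915220709/3838185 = 7273.03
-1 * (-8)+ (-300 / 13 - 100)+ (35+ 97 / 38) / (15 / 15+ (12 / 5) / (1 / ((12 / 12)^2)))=-104.03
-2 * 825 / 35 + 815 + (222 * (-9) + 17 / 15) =-129046 / 105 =-1229.01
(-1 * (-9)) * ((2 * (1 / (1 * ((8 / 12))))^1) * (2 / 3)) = 18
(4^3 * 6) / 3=128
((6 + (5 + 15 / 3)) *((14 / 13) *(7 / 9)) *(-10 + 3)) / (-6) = 5488 / 351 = 15.64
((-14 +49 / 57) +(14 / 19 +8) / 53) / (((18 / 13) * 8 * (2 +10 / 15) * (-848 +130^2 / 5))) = -509587 / 2937282048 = -0.00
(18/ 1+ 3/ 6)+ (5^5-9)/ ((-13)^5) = 18.49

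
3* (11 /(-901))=-33 /901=-0.04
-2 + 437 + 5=440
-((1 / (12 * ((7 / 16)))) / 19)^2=-16 / 159201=-0.00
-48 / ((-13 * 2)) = 24 / 13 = 1.85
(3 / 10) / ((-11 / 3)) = -0.08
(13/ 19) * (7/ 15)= 91/ 285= 0.32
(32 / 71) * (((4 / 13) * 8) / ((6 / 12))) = 2048 / 923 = 2.22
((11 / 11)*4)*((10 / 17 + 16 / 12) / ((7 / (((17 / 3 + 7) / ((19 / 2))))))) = 224 / 153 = 1.46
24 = 24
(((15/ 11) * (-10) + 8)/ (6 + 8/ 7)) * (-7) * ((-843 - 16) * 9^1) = -11743389/ 275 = -42703.23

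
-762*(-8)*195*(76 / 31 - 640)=-23493862080 / 31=-757866518.71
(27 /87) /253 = 0.00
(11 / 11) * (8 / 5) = 8 / 5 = 1.60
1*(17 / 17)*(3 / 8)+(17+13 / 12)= 443 / 24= 18.46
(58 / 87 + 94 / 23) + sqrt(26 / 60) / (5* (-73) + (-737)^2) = sqrt(390) / 16284120 + 328 / 69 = 4.75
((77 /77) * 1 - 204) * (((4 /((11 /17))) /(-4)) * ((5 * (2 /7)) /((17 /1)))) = 290 /11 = 26.36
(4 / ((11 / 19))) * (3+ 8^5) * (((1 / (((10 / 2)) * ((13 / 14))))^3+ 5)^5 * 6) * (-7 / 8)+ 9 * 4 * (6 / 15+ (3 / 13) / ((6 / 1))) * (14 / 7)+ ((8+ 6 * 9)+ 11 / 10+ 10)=-11721557328570970236452197975365466447 / 3124138977910812805175781250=-3751932104.00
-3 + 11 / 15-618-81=-10519 / 15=-701.27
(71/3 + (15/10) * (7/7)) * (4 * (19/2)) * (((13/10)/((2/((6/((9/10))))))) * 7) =261079/9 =29008.78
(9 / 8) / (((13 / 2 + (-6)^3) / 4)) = -9 / 419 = -0.02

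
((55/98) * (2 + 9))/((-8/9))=-5445/784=-6.95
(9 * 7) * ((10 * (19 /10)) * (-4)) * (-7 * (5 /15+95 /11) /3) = 1102304 /11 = 100209.45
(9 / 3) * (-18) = -54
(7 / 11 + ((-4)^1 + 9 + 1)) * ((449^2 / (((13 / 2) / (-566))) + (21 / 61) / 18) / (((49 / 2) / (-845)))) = 396329510182645 / 98637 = 4018061277.03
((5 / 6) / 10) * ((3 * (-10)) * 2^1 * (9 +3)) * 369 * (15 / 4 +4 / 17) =-1499985 / 17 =-88234.41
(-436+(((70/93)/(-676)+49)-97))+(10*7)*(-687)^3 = -22696989694.00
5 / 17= 0.29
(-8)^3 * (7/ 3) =-3584/ 3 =-1194.67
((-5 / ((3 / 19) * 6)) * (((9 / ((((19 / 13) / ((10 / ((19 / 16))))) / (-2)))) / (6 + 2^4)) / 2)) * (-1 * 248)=-644800 / 209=-3085.17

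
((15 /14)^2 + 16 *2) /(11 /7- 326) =-6497 /63588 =-0.10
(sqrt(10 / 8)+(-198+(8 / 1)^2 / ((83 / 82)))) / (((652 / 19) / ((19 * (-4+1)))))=6057219 / 27058-1083 * sqrt(5) / 1304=222.00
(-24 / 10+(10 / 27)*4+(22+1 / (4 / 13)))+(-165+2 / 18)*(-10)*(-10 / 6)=-163429 / 60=-2723.82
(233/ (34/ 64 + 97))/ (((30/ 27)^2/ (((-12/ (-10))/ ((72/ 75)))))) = 37746/ 15605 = 2.42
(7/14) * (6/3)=1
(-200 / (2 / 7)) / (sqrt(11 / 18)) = -2100 * sqrt(22) / 11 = -895.44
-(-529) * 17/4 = 8993/4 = 2248.25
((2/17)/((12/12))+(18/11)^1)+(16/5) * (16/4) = 13608/935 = 14.55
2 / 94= 1 / 47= 0.02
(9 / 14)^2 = 81 / 196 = 0.41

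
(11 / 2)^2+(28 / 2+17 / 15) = 2723 / 60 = 45.38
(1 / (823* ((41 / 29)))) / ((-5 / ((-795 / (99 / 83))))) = 127571 / 1113519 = 0.11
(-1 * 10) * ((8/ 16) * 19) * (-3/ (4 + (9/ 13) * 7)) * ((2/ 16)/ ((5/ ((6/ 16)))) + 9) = 2136303/ 7360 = 290.26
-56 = -56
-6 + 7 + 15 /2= 17 /2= 8.50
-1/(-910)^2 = -1/828100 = -0.00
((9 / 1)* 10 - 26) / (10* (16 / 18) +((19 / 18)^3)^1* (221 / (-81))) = 30233088 / 2683201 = 11.27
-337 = -337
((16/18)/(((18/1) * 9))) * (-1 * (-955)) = 3820/729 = 5.24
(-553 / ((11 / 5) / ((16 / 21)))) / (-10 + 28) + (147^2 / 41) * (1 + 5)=38377678 / 12177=3151.65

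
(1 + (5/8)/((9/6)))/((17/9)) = 3/4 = 0.75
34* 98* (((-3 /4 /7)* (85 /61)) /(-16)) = 30345 /976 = 31.09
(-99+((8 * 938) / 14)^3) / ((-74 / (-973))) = 149832811961 / 74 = 2024767729.20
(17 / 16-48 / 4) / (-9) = 1.22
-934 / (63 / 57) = -17746 / 21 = -845.05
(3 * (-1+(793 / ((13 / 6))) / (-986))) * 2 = -4056 / 493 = -8.23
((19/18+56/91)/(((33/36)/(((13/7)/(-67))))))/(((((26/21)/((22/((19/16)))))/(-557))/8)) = 55753472/16549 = 3368.99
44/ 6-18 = -32/ 3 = -10.67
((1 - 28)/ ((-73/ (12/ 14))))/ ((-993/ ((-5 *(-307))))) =-82890/ 169141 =-0.49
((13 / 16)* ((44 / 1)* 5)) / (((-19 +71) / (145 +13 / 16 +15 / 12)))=129415 / 256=505.53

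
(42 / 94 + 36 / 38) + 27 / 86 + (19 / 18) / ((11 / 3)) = 2529277 / 1267167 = 2.00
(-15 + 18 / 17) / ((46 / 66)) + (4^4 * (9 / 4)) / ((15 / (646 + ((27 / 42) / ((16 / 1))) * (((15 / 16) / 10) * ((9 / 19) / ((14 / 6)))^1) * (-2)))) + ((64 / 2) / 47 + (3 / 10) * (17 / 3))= 16964395232289 / 684359480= 24788.72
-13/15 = -0.87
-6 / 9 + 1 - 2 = -1.67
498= 498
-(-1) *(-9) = -9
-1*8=-8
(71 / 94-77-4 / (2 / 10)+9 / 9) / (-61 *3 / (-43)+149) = -384979 / 619460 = -0.62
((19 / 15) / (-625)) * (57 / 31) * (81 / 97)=-29241 / 9396875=-0.00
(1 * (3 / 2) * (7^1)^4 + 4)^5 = 19497434848597637051 / 32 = 609294839018676157.84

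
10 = 10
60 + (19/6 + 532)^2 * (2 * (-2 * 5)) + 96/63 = -360864359/63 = -5728005.70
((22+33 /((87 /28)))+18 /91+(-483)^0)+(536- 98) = 1245129 /2639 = 471.82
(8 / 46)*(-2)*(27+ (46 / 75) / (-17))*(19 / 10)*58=-151542632 / 146625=-1033.54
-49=-49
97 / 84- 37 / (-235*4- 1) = 94385 / 79044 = 1.19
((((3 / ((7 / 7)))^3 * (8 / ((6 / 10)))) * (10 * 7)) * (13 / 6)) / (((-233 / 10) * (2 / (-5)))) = 1365000 / 233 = 5858.37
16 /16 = 1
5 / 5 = 1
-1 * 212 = -212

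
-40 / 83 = -0.48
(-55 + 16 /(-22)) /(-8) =6.97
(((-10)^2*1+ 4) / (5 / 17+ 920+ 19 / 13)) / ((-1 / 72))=-413712 / 50927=-8.12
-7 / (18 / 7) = -49 / 18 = -2.72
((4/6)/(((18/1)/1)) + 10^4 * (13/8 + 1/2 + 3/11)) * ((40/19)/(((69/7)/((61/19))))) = 121631137880/7397973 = 16441.14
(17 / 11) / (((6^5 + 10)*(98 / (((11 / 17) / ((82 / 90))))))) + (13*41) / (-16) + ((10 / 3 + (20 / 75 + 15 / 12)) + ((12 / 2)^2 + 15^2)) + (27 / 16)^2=235.39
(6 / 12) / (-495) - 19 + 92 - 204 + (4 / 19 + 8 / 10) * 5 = -2369089 / 18810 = -125.95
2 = 2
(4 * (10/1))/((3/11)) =440/3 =146.67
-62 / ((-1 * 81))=62 / 81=0.77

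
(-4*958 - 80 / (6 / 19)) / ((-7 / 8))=98048 / 21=4668.95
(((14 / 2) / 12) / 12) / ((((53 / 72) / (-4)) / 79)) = -20.87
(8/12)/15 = 2/45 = 0.04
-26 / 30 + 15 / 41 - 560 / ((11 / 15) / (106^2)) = -58045179388 / 6765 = -8580218.68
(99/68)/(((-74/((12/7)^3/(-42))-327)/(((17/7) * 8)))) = 28512/292243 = 0.10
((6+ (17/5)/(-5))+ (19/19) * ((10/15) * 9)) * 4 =1132/25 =45.28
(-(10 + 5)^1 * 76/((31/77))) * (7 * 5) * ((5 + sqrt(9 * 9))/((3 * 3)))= -14337400/93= -154165.59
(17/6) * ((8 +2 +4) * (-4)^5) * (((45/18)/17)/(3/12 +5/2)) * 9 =-215040/11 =-19549.09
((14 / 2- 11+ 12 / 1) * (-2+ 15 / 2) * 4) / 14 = 88 / 7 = 12.57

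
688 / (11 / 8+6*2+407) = 5504 / 3363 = 1.64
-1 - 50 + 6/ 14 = -354/ 7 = -50.57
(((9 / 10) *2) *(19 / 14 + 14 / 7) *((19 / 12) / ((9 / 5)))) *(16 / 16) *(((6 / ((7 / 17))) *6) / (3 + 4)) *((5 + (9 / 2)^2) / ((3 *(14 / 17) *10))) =26065777 / 384160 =67.85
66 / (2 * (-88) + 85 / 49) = -3234 / 8539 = -0.38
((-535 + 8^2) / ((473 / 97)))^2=2087301969 / 223729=9329.60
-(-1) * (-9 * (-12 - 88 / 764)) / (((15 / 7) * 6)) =8099 / 955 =8.48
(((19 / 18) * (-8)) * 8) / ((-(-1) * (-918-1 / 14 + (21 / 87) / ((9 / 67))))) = 246848 / 3348067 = 0.07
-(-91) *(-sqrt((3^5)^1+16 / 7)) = -13 *sqrt(12019) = -1425.21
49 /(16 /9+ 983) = 441 /8863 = 0.05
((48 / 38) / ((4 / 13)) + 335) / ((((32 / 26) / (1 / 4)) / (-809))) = -55724.53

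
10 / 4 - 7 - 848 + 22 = -1661 / 2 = -830.50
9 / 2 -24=-39 / 2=-19.50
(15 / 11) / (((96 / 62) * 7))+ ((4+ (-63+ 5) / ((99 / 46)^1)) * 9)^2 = 578143913 / 13552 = 42661.15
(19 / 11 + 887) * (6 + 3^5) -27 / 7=17039271 / 77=221289.23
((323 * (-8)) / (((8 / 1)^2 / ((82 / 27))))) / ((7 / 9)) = -13243 / 84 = -157.65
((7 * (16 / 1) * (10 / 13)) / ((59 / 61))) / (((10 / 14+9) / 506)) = 60497360 / 13039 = 4639.72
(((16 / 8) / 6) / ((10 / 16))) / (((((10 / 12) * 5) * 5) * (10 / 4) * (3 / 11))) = 352 / 9375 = 0.04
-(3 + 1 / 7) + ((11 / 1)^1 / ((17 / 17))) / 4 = -11 / 28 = -0.39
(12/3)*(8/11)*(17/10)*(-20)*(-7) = 7616/11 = 692.36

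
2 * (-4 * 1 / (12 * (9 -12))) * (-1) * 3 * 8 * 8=-128 / 3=-42.67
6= 6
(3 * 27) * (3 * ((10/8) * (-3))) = -3645/4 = -911.25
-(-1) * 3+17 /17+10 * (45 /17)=518 /17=30.47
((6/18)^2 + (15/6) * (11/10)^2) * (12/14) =1129/420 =2.69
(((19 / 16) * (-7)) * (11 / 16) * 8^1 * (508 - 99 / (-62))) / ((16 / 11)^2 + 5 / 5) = -5593041685 / 747968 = -7477.65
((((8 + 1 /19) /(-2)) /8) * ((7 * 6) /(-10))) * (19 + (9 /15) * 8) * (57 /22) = 1147041 /8800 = 130.35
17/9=1.89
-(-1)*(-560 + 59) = -501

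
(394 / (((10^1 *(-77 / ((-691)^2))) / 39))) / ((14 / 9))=-33016378707 / 5390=-6125487.70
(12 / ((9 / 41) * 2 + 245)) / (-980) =-123 / 2465435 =-0.00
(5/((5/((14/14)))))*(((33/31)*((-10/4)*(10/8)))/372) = -0.01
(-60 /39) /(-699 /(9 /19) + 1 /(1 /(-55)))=0.00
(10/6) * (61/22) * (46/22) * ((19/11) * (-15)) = -666425/2662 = -250.35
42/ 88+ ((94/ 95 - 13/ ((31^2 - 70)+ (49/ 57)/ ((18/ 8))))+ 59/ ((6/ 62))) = 3504325659767/ 5734278660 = 611.12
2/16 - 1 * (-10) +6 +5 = 169/8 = 21.12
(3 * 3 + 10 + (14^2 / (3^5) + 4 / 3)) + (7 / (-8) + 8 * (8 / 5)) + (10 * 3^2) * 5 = 4695391 / 9720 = 483.06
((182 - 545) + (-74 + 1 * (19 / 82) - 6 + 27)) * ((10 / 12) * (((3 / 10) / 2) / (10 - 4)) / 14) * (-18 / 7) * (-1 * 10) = -511395 / 32144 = -15.91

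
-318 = -318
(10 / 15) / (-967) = -0.00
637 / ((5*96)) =637 / 480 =1.33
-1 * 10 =-10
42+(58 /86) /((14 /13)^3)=5019377 /117992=42.54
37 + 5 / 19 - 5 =613 / 19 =32.26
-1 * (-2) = 2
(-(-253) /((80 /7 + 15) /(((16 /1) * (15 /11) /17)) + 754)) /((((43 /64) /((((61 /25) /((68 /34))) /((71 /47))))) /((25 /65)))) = 7798973952 /51647891035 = 0.15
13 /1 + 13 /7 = 104 /7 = 14.86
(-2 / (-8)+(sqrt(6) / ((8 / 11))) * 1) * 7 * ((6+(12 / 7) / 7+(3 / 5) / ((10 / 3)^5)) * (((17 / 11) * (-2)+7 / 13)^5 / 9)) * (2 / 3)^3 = -35250445102152617 * sqrt(6) / 164387688585120 -35250445102152617 / 904132287218160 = -564.24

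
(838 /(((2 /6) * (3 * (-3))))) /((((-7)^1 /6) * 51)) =1676 /357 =4.69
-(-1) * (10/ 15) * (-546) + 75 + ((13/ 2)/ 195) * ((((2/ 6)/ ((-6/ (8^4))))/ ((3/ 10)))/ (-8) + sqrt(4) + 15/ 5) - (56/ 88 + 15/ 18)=-255844/ 891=-287.14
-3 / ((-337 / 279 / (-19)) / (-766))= 12181698 / 337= 36147.47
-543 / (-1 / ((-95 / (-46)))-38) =51585 / 3656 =14.11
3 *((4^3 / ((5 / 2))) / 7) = 384 / 35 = 10.97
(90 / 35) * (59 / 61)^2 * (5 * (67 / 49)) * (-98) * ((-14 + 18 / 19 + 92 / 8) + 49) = -37845745290 / 494893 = -76472.58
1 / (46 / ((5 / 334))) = 5 / 15364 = 0.00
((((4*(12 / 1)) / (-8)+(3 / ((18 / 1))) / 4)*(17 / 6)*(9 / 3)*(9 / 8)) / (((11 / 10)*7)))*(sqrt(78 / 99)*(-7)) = 1105*sqrt(858) / 704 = 45.98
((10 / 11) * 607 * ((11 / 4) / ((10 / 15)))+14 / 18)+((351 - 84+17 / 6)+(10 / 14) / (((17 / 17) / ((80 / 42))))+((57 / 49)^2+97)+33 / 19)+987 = 5970214213 / 1642284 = 3635.31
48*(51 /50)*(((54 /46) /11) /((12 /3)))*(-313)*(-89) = 230154534 /6325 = 36388.07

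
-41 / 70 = -0.59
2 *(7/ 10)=7/ 5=1.40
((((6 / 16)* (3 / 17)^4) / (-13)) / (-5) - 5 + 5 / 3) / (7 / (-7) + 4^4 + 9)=-434308471 / 34397288640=-0.01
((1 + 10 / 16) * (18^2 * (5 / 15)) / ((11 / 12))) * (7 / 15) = 4914 / 55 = 89.35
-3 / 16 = -0.19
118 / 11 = 10.73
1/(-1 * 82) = -1/82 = -0.01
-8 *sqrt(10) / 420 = -2 *sqrt(10) / 105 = -0.06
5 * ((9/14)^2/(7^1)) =405/1372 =0.30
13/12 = 1.08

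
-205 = -205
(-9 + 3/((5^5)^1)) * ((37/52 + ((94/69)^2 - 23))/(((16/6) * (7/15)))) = 71127948147/481390000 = 147.76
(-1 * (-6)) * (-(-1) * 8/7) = 48/7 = 6.86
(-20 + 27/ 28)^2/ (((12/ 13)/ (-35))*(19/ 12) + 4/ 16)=18465785/ 10612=1740.09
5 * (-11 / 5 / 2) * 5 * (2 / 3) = -55 / 3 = -18.33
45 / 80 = 0.56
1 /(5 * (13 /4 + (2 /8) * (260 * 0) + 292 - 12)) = 4 /5665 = 0.00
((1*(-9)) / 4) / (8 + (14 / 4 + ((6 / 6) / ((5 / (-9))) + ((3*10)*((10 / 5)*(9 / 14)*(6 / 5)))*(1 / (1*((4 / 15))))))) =-315 / 25658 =-0.01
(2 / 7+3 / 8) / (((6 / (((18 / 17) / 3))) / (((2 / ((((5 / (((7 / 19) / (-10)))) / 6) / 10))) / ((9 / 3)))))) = -37 / 3230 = -0.01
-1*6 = -6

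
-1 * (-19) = 19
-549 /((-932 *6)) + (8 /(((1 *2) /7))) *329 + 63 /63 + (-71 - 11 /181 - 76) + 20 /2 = 3062109803 /337384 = 9076.04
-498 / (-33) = 166 / 11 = 15.09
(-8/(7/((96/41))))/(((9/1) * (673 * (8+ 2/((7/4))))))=-4/82779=-0.00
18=18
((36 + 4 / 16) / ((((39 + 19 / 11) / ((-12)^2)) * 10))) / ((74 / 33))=94743 / 16576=5.72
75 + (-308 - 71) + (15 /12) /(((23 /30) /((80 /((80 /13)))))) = -13009 /46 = -282.80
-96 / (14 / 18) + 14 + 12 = -682 / 7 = -97.43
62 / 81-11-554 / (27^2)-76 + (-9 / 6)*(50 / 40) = -518287 / 5832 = -88.87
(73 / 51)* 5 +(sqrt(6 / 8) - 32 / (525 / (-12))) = sqrt(3) / 2 +70403 / 8925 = 8.75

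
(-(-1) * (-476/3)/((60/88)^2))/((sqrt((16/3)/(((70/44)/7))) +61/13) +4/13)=-230384/207 +921536 * sqrt(330)/15525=-34.67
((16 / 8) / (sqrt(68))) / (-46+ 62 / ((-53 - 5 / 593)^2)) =-15937038 *sqrt(17) / 12456785683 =-0.01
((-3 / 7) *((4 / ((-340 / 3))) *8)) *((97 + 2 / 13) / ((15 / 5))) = 30312 / 7735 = 3.92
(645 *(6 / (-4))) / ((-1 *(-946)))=-45 / 44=-1.02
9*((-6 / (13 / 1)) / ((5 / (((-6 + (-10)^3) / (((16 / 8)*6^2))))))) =1509 / 130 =11.61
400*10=4000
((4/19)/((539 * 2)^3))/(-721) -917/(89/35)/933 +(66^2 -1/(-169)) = 262236678618154886572847/60206518148654263386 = 4355.62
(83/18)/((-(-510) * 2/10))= 83/1836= 0.05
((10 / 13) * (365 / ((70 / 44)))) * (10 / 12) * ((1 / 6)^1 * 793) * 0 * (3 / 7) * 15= 0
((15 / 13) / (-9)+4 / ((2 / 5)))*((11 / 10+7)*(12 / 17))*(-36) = -449064 / 221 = -2031.96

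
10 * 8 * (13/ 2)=520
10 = 10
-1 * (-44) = 44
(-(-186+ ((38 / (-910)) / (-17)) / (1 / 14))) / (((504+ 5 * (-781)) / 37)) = -42476 / 20995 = -2.02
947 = 947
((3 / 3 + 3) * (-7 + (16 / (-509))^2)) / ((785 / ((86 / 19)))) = -623778984 / 3864193115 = -0.16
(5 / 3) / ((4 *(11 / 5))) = 25 / 132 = 0.19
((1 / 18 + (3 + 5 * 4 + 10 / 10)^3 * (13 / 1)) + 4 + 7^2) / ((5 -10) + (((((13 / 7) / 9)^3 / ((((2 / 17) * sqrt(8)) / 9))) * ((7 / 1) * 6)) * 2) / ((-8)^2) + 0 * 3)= -12887981667348480 / 357072431399 -568491623315616 * sqrt(2) / 357072431399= -38345.02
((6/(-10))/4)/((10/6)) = -9/100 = -0.09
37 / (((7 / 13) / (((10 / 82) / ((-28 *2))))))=-2405 / 16072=-0.15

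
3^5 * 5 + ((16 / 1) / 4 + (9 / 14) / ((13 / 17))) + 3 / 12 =444113 / 364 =1220.09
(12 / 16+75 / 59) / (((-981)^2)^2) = 53 / 24285414651084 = 0.00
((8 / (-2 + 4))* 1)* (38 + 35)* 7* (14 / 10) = 14308 / 5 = 2861.60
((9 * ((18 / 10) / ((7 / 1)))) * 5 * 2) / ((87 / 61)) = 3294 / 203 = 16.23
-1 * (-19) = 19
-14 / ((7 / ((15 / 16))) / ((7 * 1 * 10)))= -525 / 4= -131.25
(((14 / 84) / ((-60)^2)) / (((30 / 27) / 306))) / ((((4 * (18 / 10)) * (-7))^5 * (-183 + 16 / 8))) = 425 / 1962049692008448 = 0.00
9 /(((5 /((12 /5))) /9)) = 972 /25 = 38.88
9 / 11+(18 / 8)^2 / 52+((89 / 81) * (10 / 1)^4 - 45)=10943.57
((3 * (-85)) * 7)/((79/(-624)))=1113840/79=14099.24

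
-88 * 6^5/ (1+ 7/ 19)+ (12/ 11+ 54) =-71500218/ 143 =-500001.52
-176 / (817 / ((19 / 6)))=-88 / 129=-0.68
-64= -64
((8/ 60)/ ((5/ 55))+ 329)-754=-6353/ 15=-423.53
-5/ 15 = -1/ 3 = -0.33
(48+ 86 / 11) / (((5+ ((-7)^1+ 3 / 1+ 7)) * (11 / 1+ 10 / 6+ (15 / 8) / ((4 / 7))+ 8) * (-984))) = -307 / 1036849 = -0.00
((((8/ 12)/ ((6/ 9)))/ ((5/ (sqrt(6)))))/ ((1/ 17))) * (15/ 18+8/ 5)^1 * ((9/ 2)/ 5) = 3723 * sqrt(6)/ 500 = 18.24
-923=-923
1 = 1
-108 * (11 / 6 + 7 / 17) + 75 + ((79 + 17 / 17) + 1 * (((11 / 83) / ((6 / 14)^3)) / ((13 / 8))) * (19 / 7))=-41927995 / 495261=-84.66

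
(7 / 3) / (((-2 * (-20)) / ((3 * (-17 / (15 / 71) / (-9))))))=8449 / 5400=1.56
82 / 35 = 2.34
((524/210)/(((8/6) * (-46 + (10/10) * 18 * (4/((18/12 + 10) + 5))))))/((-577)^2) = -1441/10673703740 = -0.00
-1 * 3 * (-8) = 24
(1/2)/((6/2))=0.17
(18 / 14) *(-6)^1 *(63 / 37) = -486 / 37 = -13.14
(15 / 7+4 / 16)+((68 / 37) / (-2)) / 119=353 / 148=2.39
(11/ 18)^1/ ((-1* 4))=-11/ 72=-0.15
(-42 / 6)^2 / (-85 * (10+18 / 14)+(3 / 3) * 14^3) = 343 / 12493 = 0.03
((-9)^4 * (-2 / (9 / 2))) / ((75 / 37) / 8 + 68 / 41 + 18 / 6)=-35388576 / 59611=-593.66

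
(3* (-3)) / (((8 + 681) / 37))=-333 / 689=-0.48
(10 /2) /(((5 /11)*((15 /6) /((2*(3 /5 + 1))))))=352 /25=14.08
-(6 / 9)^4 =-16 / 81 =-0.20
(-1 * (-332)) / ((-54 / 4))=-664 / 27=-24.59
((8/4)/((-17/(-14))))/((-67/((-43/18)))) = 602/10251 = 0.06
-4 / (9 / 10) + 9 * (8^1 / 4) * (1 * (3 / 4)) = 163 / 18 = 9.06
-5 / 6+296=1771 / 6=295.17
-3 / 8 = -0.38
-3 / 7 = -0.43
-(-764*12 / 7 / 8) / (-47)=-1146 / 329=-3.48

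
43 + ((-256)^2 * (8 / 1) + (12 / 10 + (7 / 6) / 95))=298869361 / 570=524332.21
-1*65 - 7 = -72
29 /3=9.67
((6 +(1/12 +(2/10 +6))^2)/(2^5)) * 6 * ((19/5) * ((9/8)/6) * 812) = 631502753/128000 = 4933.62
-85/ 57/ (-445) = 17/ 5073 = 0.00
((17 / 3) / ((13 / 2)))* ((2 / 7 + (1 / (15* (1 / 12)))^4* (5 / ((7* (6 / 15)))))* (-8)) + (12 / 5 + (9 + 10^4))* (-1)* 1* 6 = -410015246 / 6825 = -60075.49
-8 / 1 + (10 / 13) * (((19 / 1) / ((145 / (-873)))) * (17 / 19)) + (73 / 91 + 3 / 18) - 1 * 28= -1801327 / 15834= -113.76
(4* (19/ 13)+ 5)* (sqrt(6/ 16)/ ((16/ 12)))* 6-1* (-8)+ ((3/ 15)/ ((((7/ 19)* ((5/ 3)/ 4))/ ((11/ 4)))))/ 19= 38.08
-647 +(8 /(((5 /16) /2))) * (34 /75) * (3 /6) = -238273 /375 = -635.39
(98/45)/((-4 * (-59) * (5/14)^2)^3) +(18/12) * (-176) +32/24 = -37930922532898/144407109375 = -262.67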